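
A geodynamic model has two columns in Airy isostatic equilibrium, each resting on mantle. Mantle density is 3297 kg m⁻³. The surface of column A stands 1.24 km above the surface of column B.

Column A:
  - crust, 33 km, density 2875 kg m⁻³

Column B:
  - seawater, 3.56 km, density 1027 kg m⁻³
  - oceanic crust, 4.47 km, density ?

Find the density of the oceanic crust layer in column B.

Take the compensation level at the base of the deeper column (depth z_c below the surface of column A) and equate Σ ρ_i t_i down to z_c; mantle fills any gap and the z_c terms cancel.
Column A: 33×2875 + (z_c − 33)×3297
Column B: 1.24×0 + 3.56×1027 + 4.47×ρ + (z_c − 1.24 − 8.03)×3297
The z_c×3297 term appears on both sides and cancels. Collect the known terms of each column as K = Σ(ρt)_known − 3297 × (depth of known layers): K_A = 94875 − 3297×33 = −13926; K_B = 3656.12 − 3297×(1.24 + 8.03) = −26907.07.
Balance: K_A = K_B + 4.47×ρ, so ρ = (K_A − K_B)/4.47 = 12981.1/4.47 = 2900 kg m⁻³.

2900 kg m⁻³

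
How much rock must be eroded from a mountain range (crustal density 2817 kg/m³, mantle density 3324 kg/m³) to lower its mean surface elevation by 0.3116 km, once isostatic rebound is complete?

2.04 km

Net drop Δ = e − u = e − e ρ_c/ρ_m = e (ρ_m − ρ_c)/ρ_m.
e = Δ ρ_m/(ρ_m − ρ_c) = 0.3116 km × 3324/507 = 2.04 km.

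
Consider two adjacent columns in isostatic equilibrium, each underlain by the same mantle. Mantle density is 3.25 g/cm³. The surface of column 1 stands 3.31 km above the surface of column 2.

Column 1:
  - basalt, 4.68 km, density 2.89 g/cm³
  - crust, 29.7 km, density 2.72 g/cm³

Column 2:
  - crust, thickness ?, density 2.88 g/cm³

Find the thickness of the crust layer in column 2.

Take the compensation level at the base of the deeper column (depth z_c below the surface of column 1) and equate Σ ρ_i t_i down to z_c; mantle fills any gap and the z_c terms cancel.
Column 1: 4.68×2.89 + 29.7×2.72 + (z_c − 34.38)×3.25
Column 2: 3.31×0 + x×2.88 + (z_c − 3.31 − 0 − x)×3.25
The z_c×3.25 term appears on both sides and cancels. Collect the known terms of each column as K = Σ(ρt)_known − 3.25 × (depth of known layers): K_1 = 94.3092 − 3.25×34.38 = −17.4258; K_2 = 0 − 3.25×(3.31 + 0) = −10.7575.
Balance: K_1 = K_2 − x×(3.25 − 2.88), so x = (K_2 − K_1)/(3.25 − 2.88) = 6.6683/0.37 = 18 km.

18 km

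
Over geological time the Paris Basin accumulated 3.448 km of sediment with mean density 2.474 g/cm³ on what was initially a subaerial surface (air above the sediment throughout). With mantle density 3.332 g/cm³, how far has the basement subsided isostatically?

Subaerial load: s = t ρ_sed / ρ_m = 3.448 km × 2.474/3.332 = 2.56 km.

2.56 km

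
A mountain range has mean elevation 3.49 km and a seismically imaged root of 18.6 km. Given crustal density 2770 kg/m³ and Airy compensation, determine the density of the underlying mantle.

3290 kg/m³

Airy balance: ρ_c h = (ρ_m − ρ_c) r → ρ_m = ρ_c (1 + h/r).
ρ_m = 2770 × (1 + 3.49 km/18.6 km) = 3290 kg/m³.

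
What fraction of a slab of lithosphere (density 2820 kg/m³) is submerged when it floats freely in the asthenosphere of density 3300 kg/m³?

Submerged fraction = ρ_obj/ρ_fluid = 2820/3300 = 0.855.

0.855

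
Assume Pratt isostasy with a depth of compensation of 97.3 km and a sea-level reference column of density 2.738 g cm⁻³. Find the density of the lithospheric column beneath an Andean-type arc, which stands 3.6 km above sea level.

Pratt balance: ρ_ref D = ρ (D + h).
ρ = ρ_ref D/(D + h) = 2.738 × 97.3 km/(97.3 km + 3.6 km) = 2.64 g cm⁻³.

2.64 g cm⁻³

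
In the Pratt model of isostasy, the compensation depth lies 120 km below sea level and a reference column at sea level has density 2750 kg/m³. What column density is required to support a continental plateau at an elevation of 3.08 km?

Pratt balance: ρ_ref D = ρ (D + h).
ρ = ρ_ref D/(D + h) = 2750 × 120 km/(120 km + 3.08 km) = 2680 kg/m³.

2680 kg/m³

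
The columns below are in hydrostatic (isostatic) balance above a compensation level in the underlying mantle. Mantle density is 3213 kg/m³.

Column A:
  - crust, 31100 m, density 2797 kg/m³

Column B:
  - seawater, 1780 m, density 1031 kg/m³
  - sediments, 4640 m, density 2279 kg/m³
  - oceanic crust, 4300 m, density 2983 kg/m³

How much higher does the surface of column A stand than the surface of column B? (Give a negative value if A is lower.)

For any compensation level in the mantle, the mantle terms cancel and isostasy reduces to e = (Σt_A − Σt_B) − (Σ(ρt)_A − Σ(ρt)_B) / ρ_m.
Σt_A = 31100 m; Σt_B = 10720 m; Σ(ρt)_A = 86986700; Σ(ρt)_B = 25236640 (in m·kg/m³).
e = (31100 − 10720) − (86986700 − 25236640) / 3213 = 1160 m.

1160 m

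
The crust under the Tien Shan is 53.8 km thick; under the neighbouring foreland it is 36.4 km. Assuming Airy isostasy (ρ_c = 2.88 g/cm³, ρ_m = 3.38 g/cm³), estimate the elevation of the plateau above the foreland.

2.57 km

Excess crust Δ = 53.8 km − 36.4 km = 17.4 km, split between elevation h and root r with h + r = Δ.
Airy balance ρ_c h = (ρ_m − ρ_c) r gives r = h ρ_c/(ρ_m − ρ_c), so h (1 + ρ_c/(ρ_m − ρ_c)) = Δ, i.e. h = Δ (ρ_m − ρ_c)/ρ_m.
h = 17.4 km × 0.5/3.38 = 2.57 km.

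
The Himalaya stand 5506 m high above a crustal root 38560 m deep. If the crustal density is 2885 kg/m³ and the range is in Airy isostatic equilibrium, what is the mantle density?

Airy balance: ρ_c h = (ρ_m − ρ_c) r → ρ_m = ρ_c (1 + h/r).
ρ_m = 2885 × (1 + 5506 m/38560 m) = 3300 kg/m³.

3300 kg/m³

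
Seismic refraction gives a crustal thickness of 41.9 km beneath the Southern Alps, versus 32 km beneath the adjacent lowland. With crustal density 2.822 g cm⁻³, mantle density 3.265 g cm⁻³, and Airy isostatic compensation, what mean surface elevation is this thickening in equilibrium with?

Excess crust Δ = 41.9 km − 32 km = 9.9 km, split between elevation h and root r with h + r = Δ.
Airy balance ρ_c h = (ρ_m − ρ_c) r gives r = h ρ_c/(ρ_m − ρ_c), so h (1 + ρ_c/(ρ_m − ρ_c)) = Δ, i.e. h = Δ (ρ_m − ρ_c)/ρ_m.
h = 9.9 km × 0.443/3.265 = 1.34 km.

1.34 km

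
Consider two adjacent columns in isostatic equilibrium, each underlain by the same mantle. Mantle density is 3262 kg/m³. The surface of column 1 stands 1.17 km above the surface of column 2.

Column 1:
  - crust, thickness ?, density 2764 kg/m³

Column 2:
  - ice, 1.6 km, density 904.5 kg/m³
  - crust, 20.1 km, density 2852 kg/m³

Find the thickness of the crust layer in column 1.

31.8 km

Take the compensation level at the base of the deeper column (depth z_c below the surface of column 1) and equate Σ ρ_i t_i down to z_c; mantle fills any gap and the z_c terms cancel.
Column 1: x×2764 + (z_c − 0 − x)×3262
Column 2: 1.17×0 + 1.6×904.5 + 20.1×2852 + (z_c − 1.17 − 21.7)×3262
The z_c×3262 term appears on both sides and cancels. Collect the known terms of each column as K = Σ(ρt)_known − 3262 × (depth of known layers): K_1 = 0 − 3262×0 = 0; K_2 = 58772.4 − 3262×(1.17 + 21.7) = −15829.54.
Balance: K_1 − x×(3262 − 2764) = K_2, so x = (K_1 − K_2)/(3262 − 2764) = 15829.5/498 = 31.8 km.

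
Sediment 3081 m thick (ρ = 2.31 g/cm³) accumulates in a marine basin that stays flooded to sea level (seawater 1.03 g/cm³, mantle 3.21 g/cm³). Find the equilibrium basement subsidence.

Submarine loading: the sediment displaces seawater, and the subsidence is in turn flooded, so s (ρ_m − ρ_w) = t (ρ_sed − ρ_w).
s = 3081 m × (2.31 − 1.03) / (3.21 − 1.03) = 1810 m.

1810 m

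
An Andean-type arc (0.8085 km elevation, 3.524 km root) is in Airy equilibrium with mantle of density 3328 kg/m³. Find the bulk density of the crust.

2710 kg/m³

ρ_c h = (ρ_m − ρ_c) r → ρ_c (h + r) = ρ_m r → ρ_c = ρ_m r / (h + r).
ρ_c = 3328 × 3.524 km / (0.8085 km + 3.524 km) = 2710 kg/m³.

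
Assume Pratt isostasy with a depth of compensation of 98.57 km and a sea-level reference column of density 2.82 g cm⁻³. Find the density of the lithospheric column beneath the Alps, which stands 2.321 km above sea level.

2.76 g cm⁻³

Pratt balance: ρ_ref D = ρ (D + h).
ρ = ρ_ref D/(D + h) = 2.82 × 98.57 km/(98.57 km + 2.321 km) = 2.76 g cm⁻³.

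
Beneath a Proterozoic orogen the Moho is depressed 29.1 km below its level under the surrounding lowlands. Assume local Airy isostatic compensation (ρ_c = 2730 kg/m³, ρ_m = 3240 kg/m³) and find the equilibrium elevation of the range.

Balancing pressure at the compensation depth: ρ_c h = (ρ_m − ρ_c) r.
h = r (ρ_m − ρ_c) / ρ_c = 29.1 km × (3240 − 2730) / 2730 = 5.44 km.

5.44 km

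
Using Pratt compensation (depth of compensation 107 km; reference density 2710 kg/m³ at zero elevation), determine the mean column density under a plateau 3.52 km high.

2620 kg/m³

Pratt balance: ρ_ref D = ρ (D + h).
ρ = ρ_ref D/(D + h) = 2710 × 107 km/(107 km + 3.52 km) = 2620 kg/m³.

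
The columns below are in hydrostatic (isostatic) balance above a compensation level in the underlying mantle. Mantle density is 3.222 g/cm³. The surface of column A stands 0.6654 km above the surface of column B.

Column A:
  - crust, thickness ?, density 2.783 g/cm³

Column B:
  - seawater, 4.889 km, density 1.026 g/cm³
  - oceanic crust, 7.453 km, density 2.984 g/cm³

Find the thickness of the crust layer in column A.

Take the compensation level at the base of the deeper column (depth z_c below the surface of column A) and equate Σ ρ_i t_i down to z_c; mantle fills any gap and the z_c terms cancel.
Column A: x×2.783 + (z_c − 0 − x)×3.222
Column B: 0.6654×0 + 4.889×1.026 + 7.453×2.984 + (z_c − 0.6654 − 12.342)×3.222
The z_c×3.222 term appears on both sides and cancels. Collect the known terms of each column as K = Σ(ρt)_known − 3.222 × (depth of known layers): K_A = 0 − 3.222×0 = 0; K_B = 27.255866 − 3.222×(0.6654 + 12.342) = −14.6539768.
Balance: K_A − x×(3.222 − 2.783) = K_B, so x = (K_A − K_B)/(3.222 − 2.783) = 14.654/0.439 = 33.4 km.

33.4 km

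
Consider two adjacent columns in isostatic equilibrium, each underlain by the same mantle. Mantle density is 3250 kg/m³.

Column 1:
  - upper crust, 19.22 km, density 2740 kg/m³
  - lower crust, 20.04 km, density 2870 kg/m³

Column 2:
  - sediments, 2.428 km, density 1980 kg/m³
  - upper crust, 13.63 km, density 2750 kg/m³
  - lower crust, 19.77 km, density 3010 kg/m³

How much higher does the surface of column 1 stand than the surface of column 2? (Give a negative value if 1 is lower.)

0.854 km

For any compensation level in the mantle, the mantle terms cancel and isostasy reduces to e = (Σt_1 − Σt_2) − (Σ(ρt)_1 − Σ(ρt)_2) / ρ_m.
Σt_1 = 39.26 km; Σt_2 = 35.828 km; Σ(ρt)_1 = 110177.6; Σ(ρt)_2 = 101797.64 (in km·kg/m³).
e = (39.26 − 35.828) − (110177.6 − 101797.64) / 3250 = 0.854 km.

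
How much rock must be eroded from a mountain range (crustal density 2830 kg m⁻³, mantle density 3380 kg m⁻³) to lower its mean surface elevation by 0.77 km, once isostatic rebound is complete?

4.73 km

Net drop Δ = e − u = e − e ρ_c/ρ_m = e (ρ_m − ρ_c)/ρ_m.
e = Δ ρ_m/(ρ_m − ρ_c) = 0.77 km × 3380/550 = 4.73 km.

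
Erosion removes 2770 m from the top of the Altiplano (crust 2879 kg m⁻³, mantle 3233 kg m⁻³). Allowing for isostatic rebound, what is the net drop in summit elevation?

Rebound u = e ρ_c/ρ_m = 2770 m × 2879/3233 = 2467 m.
Net surface drop = e − u = 2770 m − 2467 m = e (ρ_m − ρ_c)/ρ_m = 303 m.

303 m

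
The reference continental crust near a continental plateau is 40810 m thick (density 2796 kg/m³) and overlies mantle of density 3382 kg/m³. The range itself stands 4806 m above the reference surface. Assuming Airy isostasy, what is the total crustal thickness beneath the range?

68500 m

Root depth r = h ρ_c / (ρ_m − ρ_c) = 4806 m × 2796 / 586 = 22930 m.
Total thickness = T + h + r = 40810 m + 4806 m + 22930 m = 68500 m.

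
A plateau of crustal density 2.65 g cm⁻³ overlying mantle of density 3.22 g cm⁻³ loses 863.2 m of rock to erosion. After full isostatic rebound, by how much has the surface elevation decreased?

153 m

Rebound u = e ρ_c/ρ_m = 863.2 m × 2.65/3.22 = 710.4 m.
Net surface drop = e − u = 863.2 m − 710.4 m = e (ρ_m − ρ_c)/ρ_m = 153 m.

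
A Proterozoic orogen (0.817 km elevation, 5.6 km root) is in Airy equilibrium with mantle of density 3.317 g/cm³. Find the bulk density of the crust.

ρ_c h = (ρ_m − ρ_c) r → ρ_c (h + r) = ρ_m r → ρ_c = ρ_m r / (h + r).
ρ_c = 3.317 × 5.6 km / (0.817 km + 5.6 km) = 2.89 g/cm³.

2.89 g/cm³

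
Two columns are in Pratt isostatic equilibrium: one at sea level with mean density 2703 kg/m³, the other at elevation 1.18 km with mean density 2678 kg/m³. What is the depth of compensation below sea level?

126 km

ρ_ref D = ρ (D + h) → D (ρ_ref − ρ) = ρ h.
D = ρ h/(ρ_ref − ρ) = 2678 × 1.18 km/(2703 − 2678) = 126 km.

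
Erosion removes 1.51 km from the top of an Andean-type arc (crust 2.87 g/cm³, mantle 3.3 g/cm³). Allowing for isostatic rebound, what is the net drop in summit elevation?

Rebound u = e ρ_c/ρ_m = 1.51 km × 2.87/3.3 = 1.313 km.
Net surface drop = e − u = 1.51 km − 1.313 km = e (ρ_m − ρ_c)/ρ_m = 0.197 km.

0.197 km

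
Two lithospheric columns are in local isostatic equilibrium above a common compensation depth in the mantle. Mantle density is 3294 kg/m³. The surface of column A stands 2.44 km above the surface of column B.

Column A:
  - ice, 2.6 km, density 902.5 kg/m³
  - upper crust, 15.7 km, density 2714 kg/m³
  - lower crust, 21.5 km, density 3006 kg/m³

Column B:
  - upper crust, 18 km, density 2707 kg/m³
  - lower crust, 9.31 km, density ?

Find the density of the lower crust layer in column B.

Take the compensation level at the base of the deeper column (depth z_c below the surface of column A) and equate Σ ρ_i t_i down to z_c; mantle fills any gap and the z_c terms cancel.
Column A: 2.6×902.5 + 15.7×2714 + 21.5×3006 + (z_c − 39.8)×3294
Column B: 2.44×0 + 18×2707 + 9.31×ρ + (z_c − 2.44 − 27.31)×3294
The z_c×3294 term appears on both sides and cancels. Collect the known terms of each column as K = Σ(ρt)_known − 3294 × (depth of known layers): K_A = 109585.3 − 3294×39.8 = −21515.9; K_B = 48726 − 3294×(2.44 + 27.31) = −49270.5.
Balance: K_A = K_B + 9.31×ρ, so ρ = (K_A − K_B)/9.31 = 27754.6/9.31 = 2980 kg/m³.

2980 kg/m³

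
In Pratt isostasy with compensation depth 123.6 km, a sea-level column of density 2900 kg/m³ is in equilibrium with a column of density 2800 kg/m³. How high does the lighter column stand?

4.41 km

ρ_ref D = ρ (D + h) → h = D (ρ_ref − ρ)/ρ.
h = 123.6 km × (2900 − 2800)/2800 = 4.41 km.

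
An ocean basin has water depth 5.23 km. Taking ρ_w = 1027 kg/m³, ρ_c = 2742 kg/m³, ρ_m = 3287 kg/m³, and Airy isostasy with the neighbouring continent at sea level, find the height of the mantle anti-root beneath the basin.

For local isostatic compensation: replacing crust with seawater at the top is compensated by replacing crust with mantle at the base: d (ρ_c − ρ_w) = a (ρ_m − ρ_c).
a = d (ρ_c − ρ_w)/(ρ_m − ρ_c) = 5.23 km × 1715/545 = 16.5 km.

16.5 km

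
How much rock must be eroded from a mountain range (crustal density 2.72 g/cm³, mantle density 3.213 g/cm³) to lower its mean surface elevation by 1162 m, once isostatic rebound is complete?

Net drop Δ = e − u = e − e ρ_c/ρ_m = e (ρ_m − ρ_c)/ρ_m.
e = Δ ρ_m/(ρ_m − ρ_c) = 1162 m × 3.213/0.493 = 7570 m.

7570 m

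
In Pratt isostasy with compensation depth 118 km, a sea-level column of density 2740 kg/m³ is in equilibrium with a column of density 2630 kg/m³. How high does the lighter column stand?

ρ_ref D = ρ (D + h) → h = D (ρ_ref − ρ)/ρ.
h = 118 km × (2740 − 2630)/2630 = 4.94 km.

4.94 km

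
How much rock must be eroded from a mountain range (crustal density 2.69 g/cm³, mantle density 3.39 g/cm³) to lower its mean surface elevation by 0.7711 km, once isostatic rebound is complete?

Net drop Δ = e − u = e − e ρ_c/ρ_m = e (ρ_m − ρ_c)/ρ_m.
e = Δ ρ_m/(ρ_m − ρ_c) = 0.7711 km × 3.39/0.7 = 3.73 km.

3.73 km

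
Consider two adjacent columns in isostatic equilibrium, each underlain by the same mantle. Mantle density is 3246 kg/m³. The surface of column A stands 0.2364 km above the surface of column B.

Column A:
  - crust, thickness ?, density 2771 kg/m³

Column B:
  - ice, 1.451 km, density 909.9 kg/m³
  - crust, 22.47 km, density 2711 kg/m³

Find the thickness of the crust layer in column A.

Take the compensation level at the base of the deeper column (depth z_c below the surface of column A) and equate Σ ρ_i t_i down to z_c; mantle fills any gap and the z_c terms cancel.
Column A: x×2771 + (z_c − 0 − x)×3246
Column B: 0.2364×0 + 1.451×909.9 + 22.47×2711 + (z_c − 0.2364 − 23.921)×3246
The z_c×3246 term appears on both sides and cancels. Collect the known terms of each column as K = Σ(ρt)_known − 3246 × (depth of known layers): K_A = 0 − 3246×0 = 0; K_B = 62236.4349 − 3246×(0.2364 + 23.921) = −16178.4855.
Balance: K_A − x×(3246 − 2771) = K_B, so x = (K_A − K_B)/(3246 − 2771) = 16178.5/475 = 34.1 km.

34.1 km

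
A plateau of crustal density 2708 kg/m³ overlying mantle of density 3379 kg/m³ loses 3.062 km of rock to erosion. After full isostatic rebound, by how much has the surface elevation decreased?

Rebound u = e ρ_c/ρ_m = 3.062 km × 2708/3379 = 2.454 km.
Net surface drop = e − u = 3.062 km − 2.454 km = e (ρ_m − ρ_c)/ρ_m = 0.608 km.

0.608 km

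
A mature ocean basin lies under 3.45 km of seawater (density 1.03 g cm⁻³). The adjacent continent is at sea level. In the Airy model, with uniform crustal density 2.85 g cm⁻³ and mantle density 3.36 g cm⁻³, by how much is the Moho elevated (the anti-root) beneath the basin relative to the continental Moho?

12.3 km

Balancing pressure at the compensation depth: replacing crust with seawater at the top is compensated by replacing crust with mantle at the base: d (ρ_c − ρ_w) = a (ρ_m − ρ_c).
a = d (ρ_c − ρ_w)/(ρ_m − ρ_c) = 3.45 km × 1.82/0.51 = 12.3 km.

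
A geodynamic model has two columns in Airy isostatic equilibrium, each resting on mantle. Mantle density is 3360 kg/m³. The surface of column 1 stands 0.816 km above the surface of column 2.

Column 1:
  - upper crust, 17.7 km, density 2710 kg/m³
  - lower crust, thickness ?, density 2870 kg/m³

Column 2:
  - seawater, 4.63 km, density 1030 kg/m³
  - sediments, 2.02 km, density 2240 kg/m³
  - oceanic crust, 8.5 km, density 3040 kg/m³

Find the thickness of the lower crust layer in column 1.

14.3 km

Take the compensation level at the base of the deeper column (depth z_c below the surface of column 1) and equate Σ ρ_i t_i down to z_c; mantle fills any gap and the z_c terms cancel.
Column 1: 17.7×2710 + x×2870 + (z_c − 17.7 − x)×3360
Column 2: 0.816×0 + 4.63×1030 + 2.02×2240 + 8.5×3040 + (z_c − 0.816 − 15.15)×3360
The z_c×3360 term appears on both sides and cancels. Collect the known terms of each column as K = Σ(ρt)_known − 3360 × (depth of known layers): K_1 = 47967 − 3360×17.7 = −11505; K_2 = 35133.7 − 3360×(0.816 + 15.15) = −18512.06.
Balance: K_1 − x×(3360 − 2870) = K_2, so x = (K_1 − K_2)/(3360 − 2870) = 7007.06/490 = 14.3 km.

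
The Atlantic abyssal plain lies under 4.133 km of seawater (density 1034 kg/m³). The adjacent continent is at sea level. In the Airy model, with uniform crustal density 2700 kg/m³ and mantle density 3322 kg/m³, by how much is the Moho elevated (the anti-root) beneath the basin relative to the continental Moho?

11.1 km

By Archimedes' principle applied to the lithosphere: replacing crust with seawater at the top is compensated by replacing crust with mantle at the base: d (ρ_c − ρ_w) = a (ρ_m − ρ_c).
a = d (ρ_c − ρ_w)/(ρ_m − ρ_c) = 4.133 km × 1666/622 = 11.1 km.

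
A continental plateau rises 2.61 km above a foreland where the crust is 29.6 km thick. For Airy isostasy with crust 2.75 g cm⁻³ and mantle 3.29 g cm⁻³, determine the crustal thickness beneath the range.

Root depth r = h ρ_c / (ρ_m − ρ_c) = 2.61 km × 2.75 / 0.54 = 13.29 km.
Total thickness = T + h + r = 29.6 km + 2.61 km + 13.29 km = 45.5 km.

45.5 km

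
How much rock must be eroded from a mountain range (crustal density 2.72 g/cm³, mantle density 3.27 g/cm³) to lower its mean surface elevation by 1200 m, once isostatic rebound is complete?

Net drop Δ = e − u = e − e ρ_c/ρ_m = e (ρ_m − ρ_c)/ρ_m.
e = Δ ρ_m/(ρ_m − ρ_c) = 1200 m × 3.27/0.55 = 7130 m.

7130 m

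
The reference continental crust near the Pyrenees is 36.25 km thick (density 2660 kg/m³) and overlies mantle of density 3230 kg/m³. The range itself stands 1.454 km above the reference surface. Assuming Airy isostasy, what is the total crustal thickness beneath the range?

Root depth r = h ρ_c / (ρ_m − ρ_c) = 1.454 km × 2660 / 570 = 6.785 km.
Total thickness = T + h + r = 36.25 km + 1.454 km + 6.785 km = 44.5 km.

44.5 km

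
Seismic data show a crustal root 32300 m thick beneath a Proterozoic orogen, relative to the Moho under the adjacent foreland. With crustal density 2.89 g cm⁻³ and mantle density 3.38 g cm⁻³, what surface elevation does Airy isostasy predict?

By Archimedes' principle applied to the lithosphere: ρ_c h = (ρ_m − ρ_c) r.
h = r (ρ_m − ρ_c) / ρ_c = 32300 m × (3.38 − 2.89) / 2.89 = 5480 m.

5480 m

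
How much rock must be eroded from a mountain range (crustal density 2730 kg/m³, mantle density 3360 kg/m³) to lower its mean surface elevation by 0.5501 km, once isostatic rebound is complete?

2.93 km

Net drop Δ = e − u = e − e ρ_c/ρ_m = e (ρ_m − ρ_c)/ρ_m.
e = Δ ρ_m/(ρ_m − ρ_c) = 0.5501 km × 3360/630 = 2.93 km.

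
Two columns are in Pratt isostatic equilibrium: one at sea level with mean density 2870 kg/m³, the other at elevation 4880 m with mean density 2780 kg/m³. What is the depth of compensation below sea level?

151000 m

ρ_ref D = ρ (D + h) → D (ρ_ref − ρ) = ρ h.
D = ρ h/(ρ_ref − ρ) = 2780 × 4880 m/(2870 − 2780) = 151000 m.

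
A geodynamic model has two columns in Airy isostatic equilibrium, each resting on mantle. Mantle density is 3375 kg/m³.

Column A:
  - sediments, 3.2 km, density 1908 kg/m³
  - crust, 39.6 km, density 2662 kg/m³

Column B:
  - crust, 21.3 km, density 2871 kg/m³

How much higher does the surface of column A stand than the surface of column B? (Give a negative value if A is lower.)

For any compensation level in the mantle, the mantle terms cancel and isostasy reduces to e = (Σt_A − Σt_B) − (Σ(ρt)_A − Σ(ρt)_B) / ρ_m.
Σt_A = 42.8 km; Σt_B = 21.3 km; Σ(ρt)_A = 111520.8; Σ(ρt)_B = 61152.3 (in km·kg/m³).
e = (42.8 − 21.3) − (111520.8 − 61152.3) / 3375 = 6.58 km.

6.58 km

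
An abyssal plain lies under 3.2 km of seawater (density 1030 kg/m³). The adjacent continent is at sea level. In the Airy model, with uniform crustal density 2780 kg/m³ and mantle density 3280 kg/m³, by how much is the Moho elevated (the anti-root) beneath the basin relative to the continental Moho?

By Archimedes' principle applied to the lithosphere: replacing crust with seawater at the top is compensated by replacing crust with mantle at the base: d (ρ_c − ρ_w) = a (ρ_m − ρ_c).
a = d (ρ_c − ρ_w)/(ρ_m − ρ_c) = 3.2 km × 1750/500 = 11.2 km.

11.2 km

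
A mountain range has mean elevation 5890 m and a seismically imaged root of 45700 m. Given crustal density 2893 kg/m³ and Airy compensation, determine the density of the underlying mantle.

Airy balance: ρ_c h = (ρ_m − ρ_c) r → ρ_m = ρ_c (1 + h/r).
ρ_m = 2893 × (1 + 5890 m/45700 m) = 3270 kg/m³.

3270 kg/m³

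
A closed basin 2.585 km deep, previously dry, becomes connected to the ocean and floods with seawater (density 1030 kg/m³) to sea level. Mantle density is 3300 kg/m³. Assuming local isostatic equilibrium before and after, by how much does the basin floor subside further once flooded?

After flooding the water column is d + s deep. Its weight must equal the weight of mantle displaced by the extra subsidence s: (d + s) ρ_w = s ρ_m.
s = d ρ_w / (ρ_m − ρ_w) = 2.585 km × 1030/(3300 − 1030) = 1.17 km.

1.17 km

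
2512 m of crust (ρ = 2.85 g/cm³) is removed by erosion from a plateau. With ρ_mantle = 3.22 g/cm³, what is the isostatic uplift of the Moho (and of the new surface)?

Unloading: uplift u = e ρ_c/ρ_m = 2512 m × 2.85/3.22 = 2220 m.

2220 m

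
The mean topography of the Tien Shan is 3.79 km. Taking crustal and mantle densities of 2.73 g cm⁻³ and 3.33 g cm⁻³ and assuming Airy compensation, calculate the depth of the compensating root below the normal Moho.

17.2 km

For local isostatic compensation: the weight of the topography is balanced by the buoyancy of the root, ρ_c h = (ρ_m − ρ_c) r.
r = h · ρ_c / (ρ_m − ρ_c) = 3.79 km × 2.73 / (3.33 − 2.73) = 17.2 km.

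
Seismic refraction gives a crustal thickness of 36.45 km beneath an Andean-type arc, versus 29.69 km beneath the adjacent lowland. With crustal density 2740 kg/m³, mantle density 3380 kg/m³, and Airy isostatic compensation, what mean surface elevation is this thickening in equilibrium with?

1.28 km

Excess crust Δ = 36.45 km − 29.69 km = 6.76 km, split between elevation h and root r with h + r = Δ.
Airy balance ρ_c h = (ρ_m − ρ_c) r gives r = h ρ_c/(ρ_m − ρ_c), so h (1 + ρ_c/(ρ_m − ρ_c)) = Δ, i.e. h = Δ (ρ_m − ρ_c)/ρ_m.
h = 6.76 km × 640/3380 = 1.28 km.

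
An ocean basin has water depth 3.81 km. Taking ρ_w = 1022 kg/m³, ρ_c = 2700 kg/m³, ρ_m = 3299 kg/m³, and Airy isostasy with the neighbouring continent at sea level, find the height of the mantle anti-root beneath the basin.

10.7 km

Balancing pressure at the compensation depth: replacing crust with seawater at the top is compensated by replacing crust with mantle at the base: d (ρ_c − ρ_w) = a (ρ_m − ρ_c).
a = d (ρ_c − ρ_w)/(ρ_m − ρ_c) = 3.81 km × 1678/599 = 10.7 km.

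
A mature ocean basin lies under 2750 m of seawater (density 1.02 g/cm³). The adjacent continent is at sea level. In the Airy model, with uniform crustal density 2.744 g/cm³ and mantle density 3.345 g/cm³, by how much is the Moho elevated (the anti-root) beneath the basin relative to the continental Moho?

7890 m

For local isostatic compensation: replacing crust with seawater at the top is compensated by replacing crust with mantle at the base: d (ρ_c − ρ_w) = a (ρ_m − ρ_c).
a = d (ρ_c − ρ_w)/(ρ_m − ρ_c) = 2750 m × 1.724/0.601 = 7890 m.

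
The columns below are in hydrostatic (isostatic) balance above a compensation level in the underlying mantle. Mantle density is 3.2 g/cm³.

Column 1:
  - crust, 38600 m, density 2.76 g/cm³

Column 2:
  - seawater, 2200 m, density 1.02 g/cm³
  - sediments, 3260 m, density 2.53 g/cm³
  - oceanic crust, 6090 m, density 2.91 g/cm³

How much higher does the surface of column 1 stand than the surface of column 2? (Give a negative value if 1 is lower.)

For any compensation level in the mantle, the mantle terms cancel and isostasy reduces to e = (Σt_1 − Σt_2) − (Σ(ρt)_1 − Σ(ρt)_2) / ρ_m.
Σt_1 = 38600 m; Σt_2 = 11550 m; Σ(ρt)_1 = 106536; Σ(ρt)_2 = 28213.7 (in m·g/cm³).
e = (38600 − 11550) − (106536 − 28213.7) / 3.2 = 2570 m.

2570 m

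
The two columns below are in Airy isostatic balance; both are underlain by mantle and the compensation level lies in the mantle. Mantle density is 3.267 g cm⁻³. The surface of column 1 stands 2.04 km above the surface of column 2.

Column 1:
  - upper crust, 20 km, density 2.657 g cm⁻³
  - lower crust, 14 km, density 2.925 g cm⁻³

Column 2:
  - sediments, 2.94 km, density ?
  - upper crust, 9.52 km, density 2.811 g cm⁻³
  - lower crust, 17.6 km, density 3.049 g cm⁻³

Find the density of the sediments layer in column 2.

2.54 g cm⁻³

Take the compensation level at the base of the deeper column (depth z_c below the surface of column 1) and equate Σ ρ_i t_i down to z_c; mantle fills any gap and the z_c terms cancel.
Column 1: 20×2.657 + 14×2.925 + (z_c − 34)×3.267
Column 2: 2.04×0 + 2.94×ρ + 9.52×2.811 + 17.6×3.049 + (z_c − 2.04 − 30.06)×3.267
The z_c×3.267 term appears on both sides and cancels. Collect the known terms of each column as K = Σ(ρt)_known − 3.267 × (depth of known layers): K_1 = 94.09 − 3.267×34 = −16.988; K_2 = 80.42312 − 3.267×(2.04 + 30.06) = −24.44758.
Balance: K_1 = K_2 + 2.94×ρ, so ρ = (K_1 − K_2)/2.94 = 7.45958/2.94 = 2.54 g cm⁻³.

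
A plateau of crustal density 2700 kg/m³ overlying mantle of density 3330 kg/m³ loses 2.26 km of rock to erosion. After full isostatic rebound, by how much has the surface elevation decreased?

Rebound u = e ρ_c/ρ_m = 2.26 km × 2700/3330 = 1.832 km.
Net surface drop = e − u = 2.26 km − 1.832 km = e (ρ_m − ρ_c)/ρ_m = 0.428 km.

0.428 km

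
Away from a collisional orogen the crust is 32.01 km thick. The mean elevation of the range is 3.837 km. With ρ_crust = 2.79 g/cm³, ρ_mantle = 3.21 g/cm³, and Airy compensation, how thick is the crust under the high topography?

Root depth r = h ρ_c / (ρ_m − ρ_c) = 3.837 km × 2.79 / 0.42 = 25.49 km.
Total thickness = T + h + r = 32.01 km + 3.837 km + 25.49 km = 61.3 km.

61.3 km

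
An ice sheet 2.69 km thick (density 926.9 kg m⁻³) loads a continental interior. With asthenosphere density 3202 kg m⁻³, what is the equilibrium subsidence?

0.779 km

Equating mass per unit area of the two columns: the ice load ρ_ice t is balanced by mantle displaced below, ρ_m s.
s = t ρ_ice / ρ_m = 2.69 km × 926.9/3202 = 0.779 km.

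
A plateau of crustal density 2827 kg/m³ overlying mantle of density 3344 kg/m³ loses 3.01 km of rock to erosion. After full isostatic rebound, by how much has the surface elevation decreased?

Rebound u = e ρ_c/ρ_m = 3.01 km × 2827/3344 = 2.545 km.
Net surface drop = e − u = 3.01 km − 2.545 km = e (ρ_m − ρ_c)/ρ_m = 0.465 km.

0.465 km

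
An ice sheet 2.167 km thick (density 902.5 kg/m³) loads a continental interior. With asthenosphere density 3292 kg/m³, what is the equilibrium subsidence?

Equating mass per unit area of the two columns: the ice load ρ_ice t is balanced by mantle displaced below, ρ_m s.
s = t ρ_ice / ρ_m = 2.167 km × 902.5/3292 = 0.594 km.

0.594 km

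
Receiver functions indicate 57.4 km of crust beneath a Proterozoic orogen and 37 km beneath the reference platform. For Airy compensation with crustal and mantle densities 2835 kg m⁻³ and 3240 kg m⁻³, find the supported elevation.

Excess crust Δ = 57.4 km − 37 km = 20.4 km, split between elevation h and root r with h + r = Δ.
Airy balance ρ_c h = (ρ_m − ρ_c) r gives r = h ρ_c/(ρ_m − ρ_c), so h (1 + ρ_c/(ρ_m − ρ_c)) = Δ, i.e. h = Δ (ρ_m − ρ_c)/ρ_m.
h = 20.4 km × 405/3240 = 2.55 km.

2.55 km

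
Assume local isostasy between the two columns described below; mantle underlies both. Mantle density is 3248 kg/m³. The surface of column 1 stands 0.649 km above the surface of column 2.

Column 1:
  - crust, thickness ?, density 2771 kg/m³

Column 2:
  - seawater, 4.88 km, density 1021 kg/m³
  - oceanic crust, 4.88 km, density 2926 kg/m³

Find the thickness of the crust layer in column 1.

30.5 km

Take the compensation level at the base of the deeper column (depth z_c below the surface of column 1) and equate Σ ρ_i t_i down to z_c; mantle fills any gap and the z_c terms cancel.
Column 1: x×2771 + (z_c − 0 − x)×3248
Column 2: 0.649×0 + 4.88×1021 + 4.88×2926 + (z_c − 0.649 − 9.76)×3248
The z_c×3248 term appears on both sides and cancels. Collect the known terms of each column as K = Σ(ρt)_known − 3248 × (depth of known layers): K_1 = 0 − 3248×0 = 0; K_2 = 19261.36 − 3248×(0.649 + 9.76) = −14547.072.
Balance: K_1 − x×(3248 − 2771) = K_2, so x = (K_1 − K_2)/(3248 − 2771) = 14547.1/477 = 30.5 km.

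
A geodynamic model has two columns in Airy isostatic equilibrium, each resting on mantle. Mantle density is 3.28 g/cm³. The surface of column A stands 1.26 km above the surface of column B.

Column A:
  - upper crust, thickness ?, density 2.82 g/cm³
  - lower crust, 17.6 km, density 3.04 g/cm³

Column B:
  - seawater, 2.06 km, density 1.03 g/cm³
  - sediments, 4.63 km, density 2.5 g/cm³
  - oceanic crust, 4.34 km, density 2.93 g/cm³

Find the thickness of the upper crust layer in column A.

Take the compensation level at the base of the deeper column (depth z_c below the surface of column A) and equate Σ ρ_i t_i down to z_c; mantle fills any gap and the z_c terms cancel.
Column A: x×2.82 + 17.6×3.04 + (z_c − 17.6 − x)×3.28
Column B: 1.26×0 + 2.06×1.03 + 4.63×2.5 + 4.34×2.93 + (z_c − 1.26 − 11.03)×3.28
The z_c×3.28 term appears on both sides and cancels. Collect the known terms of each column as K = Σ(ρt)_known − 3.28 × (depth of known layers): K_A = 53.504 − 3.28×17.6 = −4.224; K_B = 26.413 − 3.28×(1.26 + 11.03) = −13.8982.
Balance: K_A − x×(3.28 − 2.82) = K_B, so x = (K_A − K_B)/(3.28 − 2.82) = 9.6742/0.46 = 21 km.

21 km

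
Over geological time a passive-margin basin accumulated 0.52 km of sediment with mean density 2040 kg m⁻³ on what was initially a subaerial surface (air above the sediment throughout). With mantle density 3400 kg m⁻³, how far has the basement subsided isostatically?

Subaerial load: s = t ρ_sed / ρ_m = 0.52 km × 2040/3400 = 0.312 km.

0.312 km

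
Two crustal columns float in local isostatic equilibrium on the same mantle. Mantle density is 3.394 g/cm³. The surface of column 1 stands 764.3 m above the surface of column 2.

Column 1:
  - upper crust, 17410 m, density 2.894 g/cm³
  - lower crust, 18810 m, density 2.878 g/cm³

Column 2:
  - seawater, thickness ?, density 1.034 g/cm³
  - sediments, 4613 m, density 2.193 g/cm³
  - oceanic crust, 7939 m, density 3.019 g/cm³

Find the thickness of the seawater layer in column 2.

Take the compensation level at the base of the deeper column (depth z_c below the surface of column 1) and equate Σ ρ_i t_i down to z_c; mantle fills any gap and the z_c terms cancel.
Column 1: 17410×2.894 + 18810×2.878 + (z_c − 36220)×3.394
Column 2: 764.3×0 + x×1.034 + 4613×2.193 + 7939×3.019 + (z_c − 764.3 − 12552 − x)×3.394
The z_c×3.394 term appears on both sides and cancels. Collect the known terms of each column as K = Σ(ρt)_known − 3.394 × (depth of known layers): K_1 = 104519.72 − 3.394×36220 = −18410.96; K_2 = 34084.15 − 3.394×(764.3 + 12552) = −11111.3722.
Balance: K_1 = K_2 − x×(3.394 − 1.034), so x = (K_2 − K_1)/(3.394 − 1.034) = 7299.59/2.36 = 3090 m.

3090 m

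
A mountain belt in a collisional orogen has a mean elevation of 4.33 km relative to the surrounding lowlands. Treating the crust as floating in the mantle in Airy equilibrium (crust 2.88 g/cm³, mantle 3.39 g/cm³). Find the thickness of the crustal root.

24.5 km

Balancing pressure at the compensation depth: the weight of the topography is balanced by the buoyancy of the root, ρ_c h = (ρ_m − ρ_c) r.
r = h · ρ_c / (ρ_m − ρ_c) = 4.33 km × 2.88 / (3.39 − 2.88) = 24.5 km.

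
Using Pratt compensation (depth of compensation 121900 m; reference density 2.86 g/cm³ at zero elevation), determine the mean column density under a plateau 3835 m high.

2.77 g/cm³

Pratt balance: ρ_ref D = ρ (D + h).
ρ = ρ_ref D/(D + h) = 2.86 × 121900 m/(121900 m + 3835 m) = 2.77 g/cm³.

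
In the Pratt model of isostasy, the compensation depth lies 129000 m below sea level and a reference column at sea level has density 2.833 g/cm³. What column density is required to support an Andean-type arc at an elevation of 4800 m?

2.73 g/cm³

Pratt balance: ρ_ref D = ρ (D + h).
ρ = ρ_ref D/(D + h) = 2.833 × 129000 m/(129000 m + 4800 m) = 2.73 g/cm³.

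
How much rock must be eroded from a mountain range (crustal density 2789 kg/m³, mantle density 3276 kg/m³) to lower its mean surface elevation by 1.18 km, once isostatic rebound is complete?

Net drop Δ = e − u = e − e ρ_c/ρ_m = e (ρ_m − ρ_c)/ρ_m.
e = Δ ρ_m/(ρ_m − ρ_c) = 1.18 km × 3276/487 = 7.94 km.

7.94 km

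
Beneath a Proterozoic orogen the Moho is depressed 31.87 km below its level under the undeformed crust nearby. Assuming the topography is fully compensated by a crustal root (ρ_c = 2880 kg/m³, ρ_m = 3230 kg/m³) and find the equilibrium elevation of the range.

3.87 km

In Airy isostatic equilibrium: ρ_c h = (ρ_m − ρ_c) r.
h = r (ρ_m − ρ_c) / ρ_c = 31.87 km × (3230 − 2880) / 2880 = 3.87 km.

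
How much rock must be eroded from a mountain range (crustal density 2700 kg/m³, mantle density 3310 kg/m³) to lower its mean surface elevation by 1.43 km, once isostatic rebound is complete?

Net drop Δ = e − u = e − e ρ_c/ρ_m = e (ρ_m − ρ_c)/ρ_m.
e = Δ ρ_m/(ρ_m − ρ_c) = 1.43 km × 3310/610 = 7.76 km.

7.76 km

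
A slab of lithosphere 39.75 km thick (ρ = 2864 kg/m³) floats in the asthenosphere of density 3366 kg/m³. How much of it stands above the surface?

Floating equilibrium: submerged depth d = t ρ_obj/ρ_fluid = 39.75 km × 2864/3366 = 33.82 km.
Freeboard = t − d = 39.75 km − 33.82 km = 5.93 km.

5.93 km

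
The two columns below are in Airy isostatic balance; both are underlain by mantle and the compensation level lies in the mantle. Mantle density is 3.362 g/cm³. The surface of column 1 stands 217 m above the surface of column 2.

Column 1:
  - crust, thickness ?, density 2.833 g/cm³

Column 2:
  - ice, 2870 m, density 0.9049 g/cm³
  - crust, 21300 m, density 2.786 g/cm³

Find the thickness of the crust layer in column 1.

37900 m

Take the compensation level at the base of the deeper column (depth z_c below the surface of column 1) and equate Σ ρ_i t_i down to z_c; mantle fills any gap and the z_c terms cancel.
Column 1: x×2.833 + (z_c − 0 − x)×3.362
Column 2: 217×0 + 2870×0.9049 + 21300×2.786 + (z_c − 217 − 24170)×3.362
The z_c×3.362 term appears on both sides and cancels. Collect the known terms of each column as K = Σ(ρt)_known − 3.362 × (depth of known layers): K_1 = 0 − 3.362×0 = 0; K_2 = 61938.863 − 3.362×(217 + 24170) = −20050.231.
Balance: K_1 − x×(3.362 − 2.833) = K_2, so x = (K_1 − K_2)/(3.362 − 2.833) = 20050.2/0.529 = 37900 m.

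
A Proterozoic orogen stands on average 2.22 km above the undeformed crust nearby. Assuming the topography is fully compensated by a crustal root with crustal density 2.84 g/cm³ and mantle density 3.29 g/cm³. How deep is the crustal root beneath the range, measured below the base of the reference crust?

14 km

For local isostatic compensation: the weight of the topography is balanced by the buoyancy of the root, ρ_c h = (ρ_m − ρ_c) r.
r = h · ρ_c / (ρ_m − ρ_c) = 2.22 km × 2.84 / (3.29 − 2.84) = 14 km.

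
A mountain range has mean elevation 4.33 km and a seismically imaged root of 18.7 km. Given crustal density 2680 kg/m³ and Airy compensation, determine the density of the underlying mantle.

Airy balance: ρ_c h = (ρ_m − ρ_c) r → ρ_m = ρ_c (1 + h/r).
ρ_m = 2680 × (1 + 4.33 km/18.7 km) = 3300 kg/m³.

3300 kg/m³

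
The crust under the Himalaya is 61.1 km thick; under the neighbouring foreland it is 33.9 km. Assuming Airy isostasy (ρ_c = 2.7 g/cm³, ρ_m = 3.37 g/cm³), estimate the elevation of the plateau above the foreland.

5.41 km

Excess crust Δ = 61.1 km − 33.9 km = 27.2 km, split between elevation h and root r with h + r = Δ.
Airy balance ρ_c h = (ρ_m − ρ_c) r gives r = h ρ_c/(ρ_m − ρ_c), so h (1 + ρ_c/(ρ_m − ρ_c)) = Δ, i.e. h = Δ (ρ_m − ρ_c)/ρ_m.
h = 27.2 km × 0.67/3.37 = 5.41 km.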